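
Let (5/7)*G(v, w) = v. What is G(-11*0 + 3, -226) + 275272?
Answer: 1376381/5 ≈ 2.7528e+5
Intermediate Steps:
G(v, w) = 7*v/5
G(-11*0 + 3, -226) + 275272 = 7*(-11*0 + 3)/5 + 275272 = 7*(0 + 3)/5 + 275272 = (7/5)*3 + 275272 = 21/5 + 275272 = 1376381/5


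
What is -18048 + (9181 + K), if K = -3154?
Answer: -12021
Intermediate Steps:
-18048 + (9181 + K) = -18048 + (9181 - 3154) = -18048 + 6027 = -12021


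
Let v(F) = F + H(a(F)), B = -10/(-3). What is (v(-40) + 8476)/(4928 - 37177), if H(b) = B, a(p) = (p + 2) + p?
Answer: -25318/96747 ≈ -0.26169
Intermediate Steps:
B = 10/3 (B = -10*(-⅓) = 10/3 ≈ 3.3333)
a(p) = 2 + 2*p (a(p) = (2 + p) + p = 2 + 2*p)
H(b) = 10/3
v(F) = 10/3 + F (v(F) = F + 10/3 = 10/3 + F)
(v(-40) + 8476)/(4928 - 37177) = ((10/3 - 40) + 8476)/(4928 - 37177) = (-110/3 + 8476)/(-32249) = (25318/3)*(-1/32249) = -25318/96747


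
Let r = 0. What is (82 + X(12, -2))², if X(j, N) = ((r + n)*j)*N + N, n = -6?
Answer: 50176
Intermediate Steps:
X(j, N) = N - 6*N*j (X(j, N) = ((0 - 6)*j)*N + N = (-6*j)*N + N = -6*N*j + N = N - 6*N*j)
(82 + X(12, -2))² = (82 - 2*(1 - 6*12))² = (82 - 2*(1 - 72))² = (82 - 2*(-71))² = (82 + 142)² = 224² = 50176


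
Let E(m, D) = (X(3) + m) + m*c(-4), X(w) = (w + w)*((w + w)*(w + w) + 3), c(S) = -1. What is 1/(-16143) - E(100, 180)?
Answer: -3777463/16143 ≈ -234.00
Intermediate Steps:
X(w) = 2*w*(3 + 4*w²) (X(w) = (2*w)*((2*w)*(2*w) + 3) = (2*w)*(4*w² + 3) = (2*w)*(3 + 4*w²) = 2*w*(3 + 4*w²))
E(m, D) = 234 (E(m, D) = ((6*3 + 8*3³) + m) + m*(-1) = ((18 + 8*27) + m) - m = ((18 + 216) + m) - m = (234 + m) - m = 234)
1/(-16143) - E(100, 180) = 1/(-16143) - 1*234 = -1/16143 - 234 = -3777463/16143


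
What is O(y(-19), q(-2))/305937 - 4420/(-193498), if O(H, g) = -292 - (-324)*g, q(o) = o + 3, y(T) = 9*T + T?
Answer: 679216738/29599098813 ≈ 0.022947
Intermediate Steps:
y(T) = 10*T
q(o) = 3 + o
O(H, g) = -292 + 324*g
O(y(-19), q(-2))/305937 - 4420/(-193498) = (-292 + 324*(3 - 2))/305937 - 4420/(-193498) = (-292 + 324*1)*(1/305937) - 4420*(-1/193498) = (-292 + 324)*(1/305937) + 2210/96749 = 32*(1/305937) + 2210/96749 = 32/305937 + 2210/96749 = 679216738/29599098813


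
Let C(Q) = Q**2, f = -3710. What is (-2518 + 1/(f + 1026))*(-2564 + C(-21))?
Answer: 1304354409/244 ≈ 5.3457e+6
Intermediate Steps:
(-2518 + 1/(f + 1026))*(-2564 + C(-21)) = (-2518 + 1/(-3710 + 1026))*(-2564 + (-21)**2) = (-2518 + 1/(-2684))*(-2564 + 441) = (-2518 - 1/2684)*(-2123) = -6758313/2684*(-2123) = 1304354409/244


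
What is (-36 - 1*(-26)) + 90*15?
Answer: 1340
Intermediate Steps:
(-36 - 1*(-26)) + 90*15 = (-36 + 26) + 1350 = -10 + 1350 = 1340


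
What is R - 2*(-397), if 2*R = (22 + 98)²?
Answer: 7994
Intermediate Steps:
R = 7200 (R = (22 + 98)²/2 = (½)*120² = (½)*14400 = 7200)
R - 2*(-397) = 7200 - 2*(-397) = 7200 - 1*(-794) = 7200 + 794 = 7994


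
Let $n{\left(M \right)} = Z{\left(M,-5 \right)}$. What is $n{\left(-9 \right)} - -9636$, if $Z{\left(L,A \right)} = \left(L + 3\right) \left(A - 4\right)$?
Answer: $9690$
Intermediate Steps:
$Z{\left(L,A \right)} = \left(-4 + A\right) \left(3 + L\right)$ ($Z{\left(L,A \right)} = \left(3 + L\right) \left(-4 + A\right) = \left(-4 + A\right) \left(3 + L\right)$)
$n{\left(M \right)} = -27 - 9 M$ ($n{\left(M \right)} = -12 - 4 M + 3 \left(-5\right) - 5 M = -12 - 4 M - 15 - 5 M = -27 - 9 M$)
$n{\left(-9 \right)} - -9636 = \left(-27 - -81\right) - -9636 = \left(-27 + 81\right) + 9636 = 54 + 9636 = 9690$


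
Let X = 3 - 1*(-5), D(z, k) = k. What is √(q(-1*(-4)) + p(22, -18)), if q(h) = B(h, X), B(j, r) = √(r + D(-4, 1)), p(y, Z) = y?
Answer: 5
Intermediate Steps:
X = 8 (X = 3 + 5 = 8)
B(j, r) = √(1 + r) (B(j, r) = √(r + 1) = √(1 + r))
q(h) = 3 (q(h) = √(1 + 8) = √9 = 3)
√(q(-1*(-4)) + p(22, -18)) = √(3 + 22) = √25 = 5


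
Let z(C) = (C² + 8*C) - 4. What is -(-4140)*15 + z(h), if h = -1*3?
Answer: 62081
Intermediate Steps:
h = -3
z(C) = -4 + C² + 8*C
-(-4140)*15 + z(h) = -(-4140)*15 + (-4 + (-3)² + 8*(-3)) = -460*(-135) + (-4 + 9 - 24) = 62100 - 19 = 62081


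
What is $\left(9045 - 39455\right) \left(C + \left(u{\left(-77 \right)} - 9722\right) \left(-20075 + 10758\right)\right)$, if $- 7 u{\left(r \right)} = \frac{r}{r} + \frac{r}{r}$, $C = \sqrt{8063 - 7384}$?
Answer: $-2754614919760 - 30410 \sqrt{679} \approx -2.7546 \cdot 10^{12}$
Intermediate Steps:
$C = \sqrt{679} \approx 26.058$
$u{\left(r \right)} = - \frac{2}{7}$ ($u{\left(r \right)} = - \frac{\frac{r}{r} + \frac{r}{r}}{7} = - \frac{1 + 1}{7} = \left(- \frac{1}{7}\right) 2 = - \frac{2}{7}$)
$\left(9045 - 39455\right) \left(C + \left(u{\left(-77 \right)} - 9722\right) \left(-20075 + 10758\right)\right) = \left(9045 - 39455\right) \left(\sqrt{679} + \left(- \frac{2}{7} - 9722\right) \left(-20075 + 10758\right)\right) = - 30410 \left(\sqrt{679} - -90582536\right) = - 30410 \left(\sqrt{679} + 90582536\right) = - 30410 \left(90582536 + \sqrt{679}\right) = -2754614919760 - 30410 \sqrt{679}$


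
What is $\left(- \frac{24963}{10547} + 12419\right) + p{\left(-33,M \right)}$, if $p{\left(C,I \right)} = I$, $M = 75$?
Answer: $\frac{2485835}{199} \approx 12492.0$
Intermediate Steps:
$\left(- \frac{24963}{10547} + 12419\right) + p{\left(-33,M \right)} = \left(- \frac{24963}{10547} + 12419\right) + 75 = \left(\left(-24963\right) \frac{1}{10547} + 12419\right) + 75 = \left(- \frac{471}{199} + 12419\right) + 75 = \frac{2470910}{199} + 75 = \frac{2485835}{199}$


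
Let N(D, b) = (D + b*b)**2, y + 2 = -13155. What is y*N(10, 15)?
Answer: -726595325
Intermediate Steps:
y = -13157 (y = -2 - 13155 = -13157)
N(D, b) = (D + b**2)**2
y*N(10, 15) = -13157*(10 + 15**2)**2 = -13157*(10 + 225)**2 = -13157*235**2 = -13157*55225 = -726595325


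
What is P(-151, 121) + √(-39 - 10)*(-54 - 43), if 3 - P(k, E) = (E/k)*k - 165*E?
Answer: 19847 - 679*I ≈ 19847.0 - 679.0*I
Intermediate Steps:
P(k, E) = 3 + 164*E (P(k, E) = 3 - ((E/k)*k - 165*E) = 3 - (E - 165*E) = 3 - (-164)*E = 3 + 164*E)
P(-151, 121) + √(-39 - 10)*(-54 - 43) = (3 + 164*121) + √(-39 - 10)*(-54 - 43) = (3 + 19844) + √(-49)*(-97) = 19847 + (7*I)*(-97) = 19847 - 679*I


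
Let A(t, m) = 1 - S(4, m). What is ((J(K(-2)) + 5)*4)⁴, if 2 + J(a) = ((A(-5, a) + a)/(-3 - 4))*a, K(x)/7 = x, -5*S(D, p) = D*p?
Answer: 679740887296/625 ≈ 1.0876e+9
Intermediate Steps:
S(D, p) = -D*p/5
K(x) = 7*x
A(t, m) = 1 + 4*m/5 (A(t, m) = 1 - (-1)*4*m/5 = 1 - (-4)*m/5 = 1 + 4*m/5)
J(a) = -2 + a*(-⅐ - 9*a/35) (J(a) = -2 + (((1 + 4*a/5) + a)/(-3 - 4))*a = -2 + ((1 + 9*a/5)/(-7))*a = -2 + ((1 + 9*a/5)*(-⅐))*a = -2 + (-⅐ - 9*a/35)*a = -2 + a*(-⅐ - 9*a/35))
((J(K(-2)) + 5)*4)⁴ = (((-2 - 9*(7*(-2))²/35 - (-2)) + 5)*4)⁴ = (((-2 - 9/35*(-14)² - ⅐*(-14)) + 5)*4)⁴ = (((-2 - 9/35*196 + 2) + 5)*4)⁴ = (((-2 - 252/5 + 2) + 5)*4)⁴ = ((-252/5 + 5)*4)⁴ = (-227/5*4)⁴ = (-908/5)⁴ = 679740887296/625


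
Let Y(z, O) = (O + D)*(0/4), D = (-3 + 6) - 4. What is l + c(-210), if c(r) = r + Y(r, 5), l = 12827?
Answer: 12617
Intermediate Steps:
D = -1 (D = 3 - 4 = -1)
Y(z, O) = 0 (Y(z, O) = (O - 1)*(0/4) = (-1 + O)*(0*(1/4)) = (-1 + O)*0 = 0)
c(r) = r (c(r) = r + 0 = r)
l + c(-210) = 12827 - 210 = 12617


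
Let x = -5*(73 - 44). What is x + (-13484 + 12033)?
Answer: -1596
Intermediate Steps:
x = -145 (x = -5*29 = -145)
x + (-13484 + 12033) = -145 + (-13484 + 12033) = -145 - 1451 = -1596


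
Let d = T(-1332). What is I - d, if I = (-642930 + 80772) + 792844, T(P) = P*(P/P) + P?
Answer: 233350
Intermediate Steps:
T(P) = 2*P (T(P) = P*1 + P = P + P = 2*P)
d = -2664 (d = 2*(-1332) = -2664)
I = 230686 (I = -562158 + 792844 = 230686)
I - d = 230686 - 1*(-2664) = 230686 + 2664 = 233350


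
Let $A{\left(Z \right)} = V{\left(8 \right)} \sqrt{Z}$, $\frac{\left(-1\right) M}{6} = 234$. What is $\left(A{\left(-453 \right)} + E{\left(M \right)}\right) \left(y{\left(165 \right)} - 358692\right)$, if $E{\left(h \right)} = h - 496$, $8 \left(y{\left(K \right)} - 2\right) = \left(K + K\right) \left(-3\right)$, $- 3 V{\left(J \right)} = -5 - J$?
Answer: $681746125 - \frac{18658315 i \sqrt{453}}{12} \approx 6.8175 \cdot 10^{8} - 3.3093 \cdot 10^{7} i$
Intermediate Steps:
$M = -1404$ ($M = \left(-6\right) 234 = -1404$)
$V{\left(J \right)} = \frac{5}{3} + \frac{J}{3}$ ($V{\left(J \right)} = - \frac{-5 - J}{3} = \frac{5}{3} + \frac{J}{3}$)
$y{\left(K \right)} = 2 - \frac{3 K}{4}$ ($y{\left(K \right)} = 2 + \frac{\left(K + K\right) \left(-3\right)}{8} = 2 + \frac{2 K \left(-3\right)}{8} = 2 + \frac{\left(-6\right) K}{8} = 2 - \frac{3 K}{4}$)
$E{\left(h \right)} = -496 + h$
$A{\left(Z \right)} = \frac{13 \sqrt{Z}}{3}$ ($A{\left(Z \right)} = \left(\frac{5}{3} + \frac{1}{3} \cdot 8\right) \sqrt{Z} = \left(\frac{5}{3} + \frac{8}{3}\right) \sqrt{Z} = \frac{13 \sqrt{Z}}{3}$)
$\left(A{\left(-453 \right)} + E{\left(M \right)}\right) \left(y{\left(165 \right)} - 358692\right) = \left(\frac{13 \sqrt{-453}}{3} - 1900\right) \left(\left(2 - \frac{495}{4}\right) - 358692\right) = \left(\frac{13 i \sqrt{453}}{3} - 1900\right) \left(\left(2 - \frac{495}{4}\right) - 358692\right) = \left(\frac{13 i \sqrt{453}}{3} - 1900\right) \left(- \frac{487}{4} - 358692\right) = \left(-1900 + \frac{13 i \sqrt{453}}{3}\right) \left(- \frac{1435255}{4}\right) = 681746125 - \frac{18658315 i \sqrt{453}}{12}$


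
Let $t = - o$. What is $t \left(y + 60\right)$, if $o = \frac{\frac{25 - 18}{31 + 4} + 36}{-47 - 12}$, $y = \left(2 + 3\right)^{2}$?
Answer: $\frac{3077}{59} \approx 52.153$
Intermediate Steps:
$y = 25$ ($y = 5^{2} = 25$)
$o = - \frac{181}{295}$ ($o = \frac{\frac{7}{35} + 36}{-59} = \left(7 \cdot \frac{1}{35} + 36\right) \left(- \frac{1}{59}\right) = \left(\frac{1}{5} + 36\right) \left(- \frac{1}{59}\right) = \frac{181}{5} \left(- \frac{1}{59}\right) = - \frac{181}{295} \approx -0.61356$)
$t = \frac{181}{295}$ ($t = \left(-1\right) \left(- \frac{181}{295}\right) = \frac{181}{295} \approx 0.61356$)
$t \left(y + 60\right) = \frac{181 \left(25 + 60\right)}{295} = \frac{181}{295} \cdot 85 = \frac{3077}{59}$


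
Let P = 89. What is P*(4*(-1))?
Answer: -356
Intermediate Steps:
P*(4*(-1)) = 89*(4*(-1)) = 89*(-4) = -356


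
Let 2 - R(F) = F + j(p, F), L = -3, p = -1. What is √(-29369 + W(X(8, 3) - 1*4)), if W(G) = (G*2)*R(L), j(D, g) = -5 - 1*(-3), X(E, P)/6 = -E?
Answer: I*√30097 ≈ 173.48*I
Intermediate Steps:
X(E, P) = -6*E (X(E, P) = 6*(-E) = -6*E)
j(D, g) = -2 (j(D, g) = -5 + 3 = -2)
R(F) = 4 - F (R(F) = 2 - (F - 2) = 2 - (-2 + F) = 2 + (2 - F) = 4 - F)
W(G) = 14*G (W(G) = (G*2)*(4 - 1*(-3)) = (2*G)*(4 + 3) = (2*G)*7 = 14*G)
√(-29369 + W(X(8, 3) - 1*4)) = √(-29369 + 14*(-6*8 - 1*4)) = √(-29369 + 14*(-48 - 4)) = √(-29369 + 14*(-52)) = √(-29369 - 728) = √(-30097) = I*√30097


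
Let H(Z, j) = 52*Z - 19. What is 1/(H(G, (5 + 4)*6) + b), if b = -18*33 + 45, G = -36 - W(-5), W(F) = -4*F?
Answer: -1/3480 ≈ -0.00028736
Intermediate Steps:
G = -56 (G = -36 - (-4)*(-5) = -36 - 1*20 = -36 - 20 = -56)
H(Z, j) = -19 + 52*Z
b = -549 (b = -594 + 45 = -549)
1/(H(G, (5 + 4)*6) + b) = 1/((-19 + 52*(-56)) - 549) = 1/((-19 - 2912) - 549) = 1/(-2931 - 549) = 1/(-3480) = -1/3480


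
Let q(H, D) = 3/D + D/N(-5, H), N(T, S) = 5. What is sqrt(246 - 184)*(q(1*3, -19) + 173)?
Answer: 16059*sqrt(62)/95 ≈ 1331.0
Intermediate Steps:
q(H, D) = 3/D + D/5
sqrt(246 - 184)*(q(1*3, -19) + 173) = sqrt(246 - 184)*((3/(-19) + (1/5)*(-19)) + 173) = sqrt(62)*((3*(-1/19) - 19/5) + 173) = sqrt(62)*((-3/19 - 19/5) + 173) = sqrt(62)*(-376/95 + 173) = sqrt(62)*(16059/95) = 16059*sqrt(62)/95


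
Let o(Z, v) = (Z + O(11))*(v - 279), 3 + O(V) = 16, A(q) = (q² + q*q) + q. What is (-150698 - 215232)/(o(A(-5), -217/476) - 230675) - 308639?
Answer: -2590714744023/8394037 ≈ -3.0864e+5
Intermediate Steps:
A(q) = q + 2*q² (A(q) = (q² + q²) + q = 2*q² + q = q + 2*q²)
O(V) = 13 (O(V) = -3 + 16 = 13)
o(Z, v) = (-279 + v)*(13 + Z) (o(Z, v) = (Z + 13)*(v - 279) = (13 + Z)*(-279 + v) = (-279 + v)*(13 + Z))
(-150698 - 215232)/(o(A(-5), -217/476) - 230675) - 308639 = (-150698 - 215232)/((-3627 - (-1395)*(1 + 2*(-5)) + 13*(-217/476) + (-5*(1 + 2*(-5)))*(-217/476)) - 230675) - 308639 = -365930/((-3627 - (-1395)*(1 - 10) + 13*(-217*1/476) + (-5*(1 - 10))*(-217*1/476)) - 230675) - 308639 = -365930/((-3627 - (-1395)*(-9) + 13*(-31/68) - 5*(-9)*(-31/68)) - 230675) - 308639 = -365930/((-3627 - 279*45 - 403/68 + 45*(-31/68)) - 230675) - 308639 = -365930/((-3627 - 12555 - 403/68 - 1395/68) - 230675) - 308639 = -365930/(-551087/34 - 230675) - 308639 = -365930/(-8394037/34) - 308639 = -365930*(-34/8394037) - 308639 = 12441620/8394037 - 308639 = -2590714744023/8394037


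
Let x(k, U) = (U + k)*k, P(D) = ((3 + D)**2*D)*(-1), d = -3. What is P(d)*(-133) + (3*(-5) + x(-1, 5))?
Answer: -19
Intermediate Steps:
P(D) = -D*(3 + D)**2 (P(D) = (D*(3 + D)**2)*(-1) = -D*(3 + D)**2)
x(k, U) = k*(U + k)
P(d)*(-133) + (3*(-5) + x(-1, 5)) = -1*(-3)*(3 - 3)**2*(-133) + (3*(-5) - (5 - 1)) = -1*(-3)*0**2*(-133) + (-15 - 1*4) = -1*(-3)*0*(-133) + (-15 - 4) = 0*(-133) - 19 = 0 - 19 = -19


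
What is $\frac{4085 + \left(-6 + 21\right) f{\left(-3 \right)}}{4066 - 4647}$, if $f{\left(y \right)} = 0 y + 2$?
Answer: $- \frac{4115}{581} \approx -7.0826$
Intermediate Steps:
$f{\left(y \right)} = 2$ ($f{\left(y \right)} = 0 + 2 = 2$)
$\frac{4085 + \left(-6 + 21\right) f{\left(-3 \right)}}{4066 - 4647} = \frac{4085 + \left(-6 + 21\right) 2}{4066 - 4647} = \frac{4085 + 15 \cdot 2}{-581} = \left(4085 + 30\right) \left(- \frac{1}{581}\right) = 4115 \left(- \frac{1}{581}\right) = - \frac{4115}{581}$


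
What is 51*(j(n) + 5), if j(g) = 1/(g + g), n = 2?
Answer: 1071/4 ≈ 267.75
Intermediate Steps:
j(g) = 1/(2*g)
51*(j(n) + 5) = 51*((½)/2 + 5) = 51*((½)*(½) + 5) = 51*(¼ + 5) = 51*(21/4) = 1071/4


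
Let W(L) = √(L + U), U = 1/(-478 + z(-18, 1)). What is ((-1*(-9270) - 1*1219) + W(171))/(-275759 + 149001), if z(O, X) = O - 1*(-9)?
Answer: -8051/126758 - √10138853/30865573 ≈ -0.063618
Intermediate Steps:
z(O, X) = 9 + O (z(O, X) = O + 9 = 9 + O)
U = -1/487 (U = 1/(-478 + (9 - 18)) = 1/(-478 - 9) = 1/(-487) = -1/487 ≈ -0.0020534)
W(L) = √(-1/487 + L) (W(L) = √(L - 1/487) = √(-1/487 + L))
((-1*(-9270) - 1*1219) + W(171))/(-275759 + 149001) = ((-1*(-9270) - 1*1219) + √(-487 + 237169*171)/487)/(-275759 + 149001) = ((9270 - 1219) + √(-487 + 40555899)/487)/(-126758) = (8051 + √40555412/487)*(-1/126758) = (8051 + (2*√10138853)/487)*(-1/126758) = (8051 + 2*√10138853/487)*(-1/126758) = -8051/126758 - √10138853/30865573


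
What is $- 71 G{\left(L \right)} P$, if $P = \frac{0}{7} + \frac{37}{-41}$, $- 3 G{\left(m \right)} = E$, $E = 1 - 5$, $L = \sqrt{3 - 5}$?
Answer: $\frac{10508}{123} \approx 85.431$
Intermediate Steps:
$L = i \sqrt{2}$ ($L = \sqrt{-2} = i \sqrt{2} \approx 1.4142 i$)
$E = -4$ ($E = 1 - 5 = -4$)
$G{\left(m \right)} = \frac{4}{3}$ ($G{\left(m \right)} = \left(- \frac{1}{3}\right) \left(-4\right) = \frac{4}{3}$)
$P = - \frac{37}{41}$ ($P = 0 \cdot \frac{1}{7} + 37 \left(- \frac{1}{41}\right) = 0 - \frac{37}{41} = - \frac{37}{41} \approx -0.90244$)
$- 71 G{\left(L \right)} P = \left(-71\right) \frac{4}{3} \left(- \frac{37}{41}\right) = \left(- \frac{284}{3}\right) \left(- \frac{37}{41}\right) = \frac{10508}{123}$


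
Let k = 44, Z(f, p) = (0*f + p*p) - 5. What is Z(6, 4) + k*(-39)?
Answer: -1705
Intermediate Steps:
Z(f, p) = -5 + p**2 (Z(f, p) = (0 + p**2) - 5 = p**2 - 5 = -5 + p**2)
Z(6, 4) + k*(-39) = (-5 + 4**2) + 44*(-39) = (-5 + 16) - 1716 = 11 - 1716 = -1705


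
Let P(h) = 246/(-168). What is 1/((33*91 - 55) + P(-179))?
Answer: 28/82503 ≈ 0.00033938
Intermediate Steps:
P(h) = -41/28 (P(h) = 246*(-1/168) = -41/28)
1/((33*91 - 55) + P(-179)) = 1/((33*91 - 55) - 41/28) = 1/((3003 - 55) - 41/28) = 1/(2948 - 41/28) = 1/(82503/28) = 28/82503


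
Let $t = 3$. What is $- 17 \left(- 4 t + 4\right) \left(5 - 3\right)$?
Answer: $272$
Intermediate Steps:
$- 17 \left(- 4 t + 4\right) \left(5 - 3\right) = - 17 \left(\left(-4\right) 3 + 4\right) \left(5 - 3\right) = - 17 \left(-12 + 4\right) \left(5 - 3\right) = \left(-17\right) \left(-8\right) 2 = 136 \cdot 2 = 272$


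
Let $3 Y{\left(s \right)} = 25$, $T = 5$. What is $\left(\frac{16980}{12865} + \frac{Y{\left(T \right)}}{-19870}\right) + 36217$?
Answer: $\frac{1111008031649}{30675306} \approx 36218.0$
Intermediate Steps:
$Y{\left(s \right)} = \frac{25}{3}$ ($Y{\left(s \right)} = \frac{1}{3} \cdot 25 = \frac{25}{3}$)
$\left(\frac{16980}{12865} + \frac{Y{\left(T \right)}}{-19870}\right) + 36217 = \left(\frac{16980}{12865} + \frac{25}{3 \left(-19870\right)}\right) + 36217 = \left(16980 \cdot \frac{1}{12865} + \frac{25}{3} \left(- \frac{1}{19870}\right)\right) + 36217 = \left(\frac{3396}{2573} - \frac{5}{11922}\right) + 36217 = \frac{40474247}{30675306} + 36217 = \frac{1111008031649}{30675306}$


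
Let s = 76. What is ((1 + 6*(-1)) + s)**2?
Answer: 5041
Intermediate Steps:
((1 + 6*(-1)) + s)**2 = ((1 + 6*(-1)) + 76)**2 = ((1 - 6) + 76)**2 = (-5 + 76)**2 = 71**2 = 5041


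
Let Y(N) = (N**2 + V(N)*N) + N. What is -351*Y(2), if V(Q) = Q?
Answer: -3510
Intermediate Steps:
Y(N) = N + 2*N**2 (Y(N) = (N**2 + N*N) + N = (N**2 + N**2) + N = 2*N**2 + N = N + 2*N**2)
-351*Y(2) = -702*(1 + 2*2) = -702*(1 + 4) = -702*5 = -351*10 = -3510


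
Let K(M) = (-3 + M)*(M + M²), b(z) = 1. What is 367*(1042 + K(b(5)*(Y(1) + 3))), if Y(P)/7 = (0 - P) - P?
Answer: -182766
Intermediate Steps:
Y(P) = -14*P (Y(P) = 7*((0 - P) - P) = 7*(-P - P) = 7*(-2*P) = -14*P)
367*(1042 + K(b(5)*(Y(1) + 3))) = 367*(1042 + (1*(-14*1 + 3))*(-3 + (1*(-14*1 + 3))² - 2*(-14*1 + 3))) = 367*(1042 + (1*(-14 + 3))*(-3 + (1*(-14 + 3))² - 2*(-14 + 3))) = 367*(1042 + (1*(-11))*(-3 + (1*(-11))² - 2*(-11))) = 367*(1042 - 11*(-3 + (-11)² - 2*(-11))) = 367*(1042 - 11*(-3 + 121 + 22)) = 367*(1042 - 11*140) = 367*(1042 - 1540) = 367*(-498) = -182766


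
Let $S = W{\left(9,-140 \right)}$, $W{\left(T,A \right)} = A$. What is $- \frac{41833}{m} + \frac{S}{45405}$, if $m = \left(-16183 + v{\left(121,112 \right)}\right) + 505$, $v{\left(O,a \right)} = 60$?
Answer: $\frac{126482723}{47275686} \approx 2.6754$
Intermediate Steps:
$S = -140$
$m = -15618$ ($m = \left(-16183 + 60\right) + 505 = -16123 + 505 = -15618$)
$- \frac{41833}{m} + \frac{S}{45405} = - \frac{41833}{-15618} - \frac{140}{45405} = \left(-41833\right) \left(- \frac{1}{15618}\right) - \frac{28}{9081} = \frac{41833}{15618} - \frac{28}{9081} = \frac{126482723}{47275686}$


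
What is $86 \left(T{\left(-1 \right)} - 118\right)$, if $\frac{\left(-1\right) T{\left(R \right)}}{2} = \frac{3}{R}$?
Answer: $-9632$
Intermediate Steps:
$T{\left(R \right)} = - \frac{6}{R}$ ($T{\left(R \right)} = - 2 \frac{3}{R} = - \frac{6}{R}$)
$86 \left(T{\left(-1 \right)} - 118\right) = 86 \left(- \frac{6}{-1} - 118\right) = 86 \left(\left(-6\right) \left(-1\right) - 118\right) = 86 \left(6 - 118\right) = 86 \left(-112\right) = -9632$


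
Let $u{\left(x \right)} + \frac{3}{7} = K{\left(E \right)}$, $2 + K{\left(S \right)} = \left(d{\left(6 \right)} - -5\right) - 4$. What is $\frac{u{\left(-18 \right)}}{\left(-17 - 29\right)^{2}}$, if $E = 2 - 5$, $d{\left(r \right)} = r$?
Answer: $\frac{8}{3703} \approx 0.0021604$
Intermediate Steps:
$E = -3$ ($E = 2 - 5 = -3$)
$K{\left(S \right)} = 5$ ($K{\left(S \right)} = -2 + \left(\left(6 - -5\right) - 4\right) = -2 + \left(\left(6 + 5\right) - 4\right) = -2 + \left(11 - 4\right) = -2 + 7 = 5$)
$u{\left(x \right)} = \frac{32}{7}$ ($u{\left(x \right)} = - \frac{3}{7} + 5 = \frac{32}{7}$)
$\frac{u{\left(-18 \right)}}{\left(-17 - 29\right)^{2}} = \frac{32}{7 \left(-17 - 29\right)^{2}} = \frac{32}{7 \left(-46\right)^{2}} = \frac{32}{7 \cdot 2116} = \frac{32}{7} \cdot \frac{1}{2116} = \frac{8}{3703}$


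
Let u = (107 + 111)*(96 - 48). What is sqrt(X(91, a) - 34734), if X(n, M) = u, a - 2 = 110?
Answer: I*sqrt(24270) ≈ 155.79*I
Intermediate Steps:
a = 112 (a = 2 + 110 = 112)
u = 10464 (u = 218*48 = 10464)
X(n, M) = 10464
sqrt(X(91, a) - 34734) = sqrt(10464 - 34734) = sqrt(-24270) = I*sqrt(24270)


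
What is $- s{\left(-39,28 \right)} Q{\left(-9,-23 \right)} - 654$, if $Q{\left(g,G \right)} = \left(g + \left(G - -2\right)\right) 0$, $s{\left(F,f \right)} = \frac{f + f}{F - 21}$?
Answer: $-654$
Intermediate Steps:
$s{\left(F,f \right)} = \frac{2 f}{-21 + F}$
$Q{\left(g,G \right)} = 0$ ($Q{\left(g,G \right)} = \left(g + \left(G + 2\right)\right) 0 = \left(g + \left(2 + G\right)\right) 0 = \left(2 + G + g\right) 0 = 0$)
$- s{\left(-39,28 \right)} Q{\left(-9,-23 \right)} - 654 = - \frac{2 \cdot 28}{-21 - 39} \cdot 0 - 654 = - \frac{2 \cdot 28}{-60} \cdot 0 - 654 = - \frac{2 \cdot 28 \left(-1\right)}{60} \cdot 0 - 654 = \left(-1\right) \left(- \frac{14}{15}\right) 0 - 654 = \frac{14}{15} \cdot 0 - 654 = 0 - 654 = -654$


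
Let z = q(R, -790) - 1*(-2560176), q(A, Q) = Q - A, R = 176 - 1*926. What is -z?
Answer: -2560136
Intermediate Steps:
R = -750 (R = 176 - 926 = -750)
z = 2560136 (z = (-790 - 1*(-750)) - 1*(-2560176) = (-790 + 750) + 2560176 = -40 + 2560176 = 2560136)
-z = -1*2560136 = -2560136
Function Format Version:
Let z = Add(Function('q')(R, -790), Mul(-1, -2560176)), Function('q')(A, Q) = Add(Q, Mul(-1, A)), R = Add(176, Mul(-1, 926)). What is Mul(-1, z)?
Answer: -2560136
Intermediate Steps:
R = -750 (R = Add(176, -926) = -750)
z = 2560136 (z = Add(Add(-790, Mul(-1, -750)), Mul(-1, -2560176)) = Add(Add(-790, 750), 2560176) = Add(-40, 2560176) = 2560136)
Mul(-1, z) = Mul(-1, 2560136) = -2560136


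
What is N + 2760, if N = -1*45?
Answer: 2715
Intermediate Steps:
N = -45
N + 2760 = -45 + 2760 = 2715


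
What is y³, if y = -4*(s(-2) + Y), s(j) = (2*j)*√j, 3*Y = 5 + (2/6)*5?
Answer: 9441280/729 - 118784*I*√2/27 ≈ 12951.0 - 6221.7*I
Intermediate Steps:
Y = 20/9 (Y = (5 + (2/6)*5)/3 = (5 + (2*(⅙))*5)/3 = (5 + (⅓)*5)/3 = (5 + 5/3)/3 = (⅓)*(20/3) = 20/9 ≈ 2.2222)
s(j) = 2*j^(3/2)
y = -80/9 + 16*I*√2 (y = -4*(2*(-2)^(3/2) + 20/9) = -4*(2*(-2*I*√2) + 20/9) = -4*(-4*I*√2 + 20/9) = -4*(20/9 - 4*I*√2) = -80/9 + 16*I*√2 ≈ -8.8889 + 22.627*I)
y³ = (-80/9 + 16*I*√2)³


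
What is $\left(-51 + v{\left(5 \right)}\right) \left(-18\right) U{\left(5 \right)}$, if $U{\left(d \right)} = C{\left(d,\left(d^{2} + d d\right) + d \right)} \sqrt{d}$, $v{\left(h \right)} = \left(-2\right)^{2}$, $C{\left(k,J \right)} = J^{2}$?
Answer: $2559150 \sqrt{5} \approx 5.7224 \cdot 10^{6}$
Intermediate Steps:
$v{\left(h \right)} = 4$
$U{\left(d \right)} = \sqrt{d} \left(d + 2 d^{2}\right)^{2}$ ($U{\left(d \right)} = \left(\left(d^{2} + d d\right) + d\right)^{2} \sqrt{d} = \left(\left(d^{2} + d^{2}\right) + d\right)^{2} \sqrt{d} = \left(2 d^{2} + d\right)^{2} \sqrt{d} = \left(d + 2 d^{2}\right)^{2} \sqrt{d} = \sqrt{d} \left(d + 2 d^{2}\right)^{2}$)
$\left(-51 + v{\left(5 \right)}\right) \left(-18\right) U{\left(5 \right)} = \left(-51 + 4\right) \left(-18\right) 5^{\frac{5}{2}} \left(1 + 2 \cdot 5\right)^{2} = \left(-47\right) \left(-18\right) 25 \sqrt{5} \left(1 + 10\right)^{2} = 846 \cdot 25 \sqrt{5} \cdot 11^{2} = 846 \cdot 25 \sqrt{5} \cdot 121 = 846 \cdot 3025 \sqrt{5} = 2559150 \sqrt{5}$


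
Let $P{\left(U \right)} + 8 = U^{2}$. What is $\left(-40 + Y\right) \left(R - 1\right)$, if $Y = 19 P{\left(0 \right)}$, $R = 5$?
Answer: $-768$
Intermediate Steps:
$P{\left(U \right)} = -8 + U^{2}$
$Y = -152$ ($Y = 19 \left(-8 + 0^{2}\right) = 19 \left(-8 + 0\right) = 19 \left(-8\right) = -152$)
$\left(-40 + Y\right) \left(R - 1\right) = \left(-40 - 152\right) \left(5 - 1\right) = \left(-192\right) 4 = -768$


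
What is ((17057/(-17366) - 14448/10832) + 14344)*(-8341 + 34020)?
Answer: 4329788881279359/11756782 ≈ 3.6828e+8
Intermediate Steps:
((17057/(-17366) - 14448/10832) + 14344)*(-8341 + 34020) = ((17057*(-1/17366) - 14448*1/10832) + 14344)*25679 = ((-17057/17366 - 903/677) + 14344)*25679 = (-27229087/11756782 + 14344)*25679 = (168612051921/11756782)*25679 = 4329788881279359/11756782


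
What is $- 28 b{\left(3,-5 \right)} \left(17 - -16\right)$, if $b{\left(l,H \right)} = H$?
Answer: $4620$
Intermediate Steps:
$- 28 b{\left(3,-5 \right)} \left(17 - -16\right) = \left(-28\right) \left(-5\right) \left(17 - -16\right) = 140 \left(17 + 16\right) = 140 \cdot 33 = 4620$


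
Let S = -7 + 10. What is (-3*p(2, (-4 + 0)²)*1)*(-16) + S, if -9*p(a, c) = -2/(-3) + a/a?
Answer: -53/9 ≈ -5.8889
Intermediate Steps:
p(a, c) = -5/27 (p(a, c) = -(-2/(-3) + a/a)/9 = -(-2*(-⅓) + 1)/9 = -(⅔ + 1)/9 = -⅑*5/3 = -5/27)
S = 3
(-3*p(2, (-4 + 0)²)*1)*(-16) + S = (-3*(-5/27)*1)*(-16) + 3 = ((5/9)*1)*(-16) + 3 = (5/9)*(-16) + 3 = -80/9 + 3 = -53/9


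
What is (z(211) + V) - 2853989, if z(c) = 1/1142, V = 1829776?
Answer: -1169651245/1142 ≈ -1.0242e+6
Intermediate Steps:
z(c) = 1/1142
(z(211) + V) - 2853989 = (1/1142 + 1829776) - 2853989 = 2089604193/1142 - 2853989 = -1169651245/1142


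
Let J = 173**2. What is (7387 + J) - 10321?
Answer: 26995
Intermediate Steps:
J = 29929
(7387 + J) - 10321 = (7387 + 29929) - 10321 = 37316 - 10321 = 26995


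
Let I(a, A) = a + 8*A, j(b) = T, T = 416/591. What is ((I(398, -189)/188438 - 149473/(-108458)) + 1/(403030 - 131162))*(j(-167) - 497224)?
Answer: -140036906637646401412510/205237004974237047 ≈ -6.8232e+5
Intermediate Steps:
T = 416/591 (T = 416*(1/591) = 416/591 ≈ 0.70389)
j(b) = 416/591
((I(398, -189)/188438 - 149473/(-108458)) + 1/(403030 - 131162))*(j(-167) - 497224) = (((398 + 8*(-189))/188438 - 149473/(-108458)) + 1/(403030 - 131162))*(416/591 - 497224) = (((398 - 1512)*(1/188438) - 149473*(-1/108458)) + 1/271868)*(-293858968/591) = ((-1114*1/188438 + 149473/108458) + 1/271868)*(-293858968/591) = ((-557/94219 + 149473/108458) + 1/271868)*(-293858968/591) = (14022785481/10218804302 + 1/271868)*(-293858968/591) = (1906178430976405/1389082943988068)*(-293858968/591) = -140036906637646401412510/205237004974237047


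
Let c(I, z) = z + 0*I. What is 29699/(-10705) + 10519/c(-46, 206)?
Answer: 106487901/2205230 ≈ 48.289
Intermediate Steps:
c(I, z) = z (c(I, z) = z + 0 = z)
29699/(-10705) + 10519/c(-46, 206) = 29699/(-10705) + 10519/206 = 29699*(-1/10705) + 10519*(1/206) = -29699/10705 + 10519/206 = 106487901/2205230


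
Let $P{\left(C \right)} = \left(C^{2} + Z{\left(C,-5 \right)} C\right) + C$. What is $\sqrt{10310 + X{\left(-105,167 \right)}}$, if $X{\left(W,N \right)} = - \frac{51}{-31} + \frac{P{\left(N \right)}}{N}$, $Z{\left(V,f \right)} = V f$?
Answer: $\frac{2 \sqrt{2317126}}{31} \approx 98.207$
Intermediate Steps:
$P{\left(C \right)} = C - 4 C^{2}$ ($P{\left(C \right)} = \left(C^{2} + C \left(-5\right) C\right) + C = \left(C^{2} + - 5 C C\right) + C = \left(C^{2} - 5 C^{2}\right) + C = - 4 C^{2} + C = C - 4 C^{2}$)
$X{\left(W,N \right)} = \frac{82}{31} - 4 N$ ($X{\left(W,N \right)} = - \frac{51}{-31} + \frac{N \left(1 - 4 N\right)}{N} = \left(-51\right) \left(- \frac{1}{31}\right) - \left(-1 + 4 N\right) = \frac{51}{31} - \left(-1 + 4 N\right) = \frac{82}{31} - 4 N$)
$\sqrt{10310 + X{\left(-105,167 \right)}} = \sqrt{10310 + \left(\frac{82}{31} - 668\right)} = \sqrt{10310 - \frac{20626}{31}} = \sqrt{\frac{298984}{31}} = \frac{2 \sqrt{2317126}}{31}$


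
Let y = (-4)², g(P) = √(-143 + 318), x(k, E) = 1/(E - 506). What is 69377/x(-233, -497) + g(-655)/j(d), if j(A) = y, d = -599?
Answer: -69585131 + 5*√7/16 ≈ -6.9585e+7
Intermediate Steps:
x(k, E) = 1/(-506 + E)
g(P) = 5*√7 (g(P) = √175 = 5*√7)
y = 16
j(A) = 16
69377/x(-233, -497) + g(-655)/j(d) = 69377/(1/(-506 - 497)) + (5*√7)/16 = 69377/(1/(-1003)) + (5*√7)*(1/16) = 69377/(-1/1003) + 5*√7/16 = 69377*(-1003) + 5*√7/16 = -69585131 + 5*√7/16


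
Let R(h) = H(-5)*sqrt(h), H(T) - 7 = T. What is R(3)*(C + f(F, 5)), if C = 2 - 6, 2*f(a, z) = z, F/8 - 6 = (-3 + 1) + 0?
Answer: -3*sqrt(3) ≈ -5.1962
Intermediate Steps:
H(T) = 7 + T
F = 32 (F = 48 + 8*((-3 + 1) + 0) = 48 + 8*(-2 + 0) = 48 + 8*(-2) = 48 - 16 = 32)
f(a, z) = z/2
C = -4
R(h) = 2*sqrt(h) (R(h) = (7 - 5)*sqrt(h) = 2*sqrt(h))
R(3)*(C + f(F, 5)) = (2*sqrt(3))*(-4 + (1/2)*5) = (2*sqrt(3))*(-4 + 5/2) = (2*sqrt(3))*(-3/2) = -3*sqrt(3)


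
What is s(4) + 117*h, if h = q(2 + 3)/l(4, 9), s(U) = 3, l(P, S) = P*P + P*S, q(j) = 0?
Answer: 3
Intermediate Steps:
l(P, S) = P² + P*S
h = 0 (h = 0/((4*(4 + 9))) = 0/((4*13)) = 0/52 = 0*(1/52) = 0)
s(4) + 117*h = 3 + 117*0 = 3 + 0 = 3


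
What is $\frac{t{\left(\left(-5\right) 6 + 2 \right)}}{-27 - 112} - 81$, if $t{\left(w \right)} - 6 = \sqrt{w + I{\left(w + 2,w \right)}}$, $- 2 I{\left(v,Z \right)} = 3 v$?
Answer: $- \frac{11265}{139} - \frac{\sqrt{11}}{139} \approx -81.067$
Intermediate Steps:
$I{\left(v,Z \right)} = - \frac{3 v}{2}$
$t{\left(w \right)} = 6 + \sqrt{-3 - \frac{w}{2}}$ ($t{\left(w \right)} = 6 + \sqrt{w - \frac{3 \left(w + 2\right)}{2}} = 6 + \sqrt{w - \frac{3 \left(2 + w\right)}{2}} = 6 + \sqrt{w - \left(3 + \frac{3 w}{2}\right)} = 6 + \sqrt{-3 - \frac{w}{2}}$)
$\frac{t{\left(\left(-5\right) 6 + 2 \right)}}{-27 - 112} - 81 = \frac{6 + \frac{\sqrt{-12 - 2 \left(\left(-5\right) 6 + 2\right)}}{2}}{-27 - 112} - 81 = \frac{6 + \frac{\sqrt{-12 - 2 \left(-30 + 2\right)}}{2}}{-139} - 81 = - \frac{6 + \frac{\sqrt{-12 - -56}}{2}}{139} - 81 = - \frac{6 + \frac{\sqrt{-12 + 56}}{2}}{139} - 81 = - \frac{6 + \frac{\sqrt{44}}{2}}{139} - 81 = - \frac{6 + \frac{2 \sqrt{11}}{2}}{139} - 81 = - \frac{6 + \sqrt{11}}{139} - 81 = \left(- \frac{6}{139} - \frac{\sqrt{11}}{139}\right) - 81 = - \frac{11265}{139} - \frac{\sqrt{11}}{139}$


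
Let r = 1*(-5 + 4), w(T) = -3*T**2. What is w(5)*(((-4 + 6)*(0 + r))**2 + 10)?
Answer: -1050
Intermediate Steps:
r = -1 (r = 1*(-1) = -1)
w(5)*(((-4 + 6)*(0 + r))**2 + 10) = (-3*5**2)*(((-4 + 6)*(0 - 1))**2 + 10) = (-3*25)*((2*(-1))**2 + 10) = -75*((-2)**2 + 10) = -75*(4 + 10) = -75*14 = -1050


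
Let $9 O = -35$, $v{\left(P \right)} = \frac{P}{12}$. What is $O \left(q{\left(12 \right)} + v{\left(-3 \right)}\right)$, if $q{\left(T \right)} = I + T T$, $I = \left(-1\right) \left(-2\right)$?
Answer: $- \frac{20405}{36} \approx -566.81$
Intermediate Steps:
$v{\left(P \right)} = \frac{P}{12}$ ($v{\left(P \right)} = P \frac{1}{12} = \frac{P}{12}$)
$I = 2$
$O = - \frac{35}{9}$ ($O = \frac{1}{9} \left(-35\right) = - \frac{35}{9} \approx -3.8889$)
$q{\left(T \right)} = 2 + T^{2}$ ($q{\left(T \right)} = 2 + T T = 2 + T^{2}$)
$O \left(q{\left(12 \right)} + v{\left(-3 \right)}\right) = - \frac{35 \left(\left(2 + 12^{2}\right) + \frac{1}{12} \left(-3\right)\right)}{9} = - \frac{35 \left(\left(2 + 144\right) - \frac{1}{4}\right)}{9} = - \frac{35 \left(146 - \frac{1}{4}\right)}{9} = \left(- \frac{35}{9}\right) \frac{583}{4} = - \frac{20405}{36}$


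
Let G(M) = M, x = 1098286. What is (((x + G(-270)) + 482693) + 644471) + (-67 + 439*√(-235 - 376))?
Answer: 2225113 + 439*I*√611 ≈ 2.2251e+6 + 10851.0*I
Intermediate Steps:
(((x + G(-270)) + 482693) + 644471) + (-67 + 439*√(-235 - 376)) = (((1098286 - 270) + 482693) + 644471) + (-67 + 439*√(-235 - 376)) = ((1098016 + 482693) + 644471) + (-67 + 439*√(-611)) = (1580709 + 644471) + (-67 + 439*(I*√611)) = 2225180 + (-67 + 439*I*√611) = 2225113 + 439*I*√611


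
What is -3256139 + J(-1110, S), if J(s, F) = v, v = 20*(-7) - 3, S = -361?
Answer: -3256282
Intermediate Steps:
v = -143 (v = -140 - 3 = -143)
J(s, F) = -143
-3256139 + J(-1110, S) = -3256139 - 143 = -3256282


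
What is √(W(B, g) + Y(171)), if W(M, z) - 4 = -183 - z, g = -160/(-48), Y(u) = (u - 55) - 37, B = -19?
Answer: I*√930/3 ≈ 10.165*I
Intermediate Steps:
Y(u) = -92 + u (Y(u) = (-55 + u) - 37 = -92 + u)
g = 10/3 (g = -160*(-1/48) = 10/3 ≈ 3.3333)
W(M, z) = -179 - z (W(M, z) = 4 + (-183 - z) = -179 - z)
√(W(B, g) + Y(171)) = √((-179 - 1*10/3) + (-92 + 171)) = √((-179 - 10/3) + 79) = √(-547/3 + 79) = √(-310/3) = I*√930/3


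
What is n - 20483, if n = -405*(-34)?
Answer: -6713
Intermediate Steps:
n = 13770
n - 20483 = 13770 - 20483 = -6713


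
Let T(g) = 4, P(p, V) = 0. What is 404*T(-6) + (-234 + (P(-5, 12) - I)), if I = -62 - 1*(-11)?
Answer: 1433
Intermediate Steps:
I = -51 (I = -62 + 11 = -51)
404*T(-6) + (-234 + (P(-5, 12) - I)) = 404*4 + (-234 + (0 - 1*(-51))) = 1616 + (-234 + (0 + 51)) = 1616 + (-234 + 51) = 1616 - 183 = 1433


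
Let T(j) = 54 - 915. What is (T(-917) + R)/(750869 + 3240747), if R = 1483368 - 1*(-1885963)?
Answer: 1684235/1995808 ≈ 0.84389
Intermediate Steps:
T(j) = -861
R = 3369331 (R = 1483368 + 1885963 = 3369331)
(T(-917) + R)/(750869 + 3240747) = (-861 + 3369331)/(750869 + 3240747) = 3368470/3991616 = 3368470*(1/3991616) = 1684235/1995808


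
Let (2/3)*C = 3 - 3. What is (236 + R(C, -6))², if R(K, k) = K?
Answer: 55696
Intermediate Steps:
C = 0 (C = 3*(3 - 3)/2 = (3/2)*0 = 0)
(236 + R(C, -6))² = (236 + 0)² = 236² = 55696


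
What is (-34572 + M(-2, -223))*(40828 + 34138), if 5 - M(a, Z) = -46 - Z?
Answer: -2604618704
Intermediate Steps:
M(a, Z) = 51 + Z (M(a, Z) = 5 - (-46 - Z) = 5 + (46 + Z) = 51 + Z)
(-34572 + M(-2, -223))*(40828 + 34138) = (-34572 + (51 - 223))*(40828 + 34138) = (-34572 - 172)*74966 = -34744*74966 = -2604618704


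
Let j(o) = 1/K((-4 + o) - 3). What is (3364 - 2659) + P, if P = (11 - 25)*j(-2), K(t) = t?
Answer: 6359/9 ≈ 706.56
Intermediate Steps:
j(o) = 1/(-7 + o) (j(o) = 1/((-4 + o) - 3) = 1/(-7 + o))
P = 14/9 (P = (11 - 25)/(-7 - 2) = -14/(-9) = -14*(-⅑) = 14/9 ≈ 1.5556)
(3364 - 2659) + P = (3364 - 2659) + 14/9 = 705 + 14/9 = 6359/9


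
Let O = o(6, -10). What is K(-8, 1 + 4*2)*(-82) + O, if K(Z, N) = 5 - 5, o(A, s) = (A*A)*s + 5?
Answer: -355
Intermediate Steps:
o(A, s) = 5 + s*A² (o(A, s) = A²*s + 5 = s*A² + 5 = 5 + s*A²)
O = -355 (O = 5 - 10*6² = 5 - 10*36 = 5 - 360 = -355)
K(Z, N) = 0
K(-8, 1 + 4*2)*(-82) + O = 0*(-82) - 355 = 0 - 355 = -355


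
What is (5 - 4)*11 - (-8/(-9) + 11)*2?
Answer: -115/9 ≈ -12.778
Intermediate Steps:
(5 - 4)*11 - (-8/(-9) + 11)*2 = 1*11 - (-8*(-⅑) + 11)*2 = 11 - (8/9 + 11)*2 = 11 - 107*2/9 = 11 - 1*214/9 = 11 - 214/9 = -115/9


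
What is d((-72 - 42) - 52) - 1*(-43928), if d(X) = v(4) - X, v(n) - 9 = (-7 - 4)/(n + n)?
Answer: 352813/8 ≈ 44102.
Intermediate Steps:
v(n) = 9 - 11/(2*n) (v(n) = 9 + (-7 - 4)/(n + n) = 9 - 11*1/(2*n) = 9 - 11/(2*n))
d(X) = 61/8 - X (d(X) = (9 - 11/2/4) - X = (9 - 11/2*¼) - X = (9 - 11/8) - X = 61/8 - X)
d((-72 - 42) - 52) - 1*(-43928) = (61/8 - ((-72 - 42) - 52)) - 1*(-43928) = (61/8 - (-114 - 52)) + 43928 = (61/8 - 1*(-166)) + 43928 = (61/8 + 166) + 43928 = 1389/8 + 43928 = 352813/8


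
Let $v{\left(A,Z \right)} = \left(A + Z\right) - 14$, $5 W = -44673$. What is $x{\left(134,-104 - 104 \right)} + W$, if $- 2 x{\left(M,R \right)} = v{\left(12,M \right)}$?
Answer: $- \frac{45003}{5} \approx -9000.6$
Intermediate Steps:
$W = - \frac{44673}{5}$ ($W = \frac{1}{5} \left(-44673\right) = - \frac{44673}{5} \approx -8934.6$)
$v{\left(A,Z \right)} = -14 + A + Z$
$x{\left(M,R \right)} = 1 - \frac{M}{2}$ ($x{\left(M,R \right)} = - \frac{-14 + 12 + M}{2} = - \frac{-2 + M}{2} = 1 - \frac{M}{2}$)
$x{\left(134,-104 - 104 \right)} + W = \left(1 - 67\right) - \frac{44673}{5} = -66 - \frac{44673}{5} = - \frac{45003}{5}$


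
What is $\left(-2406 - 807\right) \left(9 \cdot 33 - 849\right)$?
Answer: $1773576$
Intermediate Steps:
$\left(-2406 - 807\right) \left(9 \cdot 33 - 849\right) = - 3213 \left(297 - 849\right) = \left(-3213\right) \left(-552\right) = 1773576$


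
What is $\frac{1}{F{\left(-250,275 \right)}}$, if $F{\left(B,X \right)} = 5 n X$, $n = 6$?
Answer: $\frac{1}{8250} \approx 0.00012121$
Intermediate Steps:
$F{\left(B,X \right)} = 30 X$ ($F{\left(B,X \right)} = 5 \cdot 6 X = 30 X$)
$\frac{1}{F{\left(-250,275 \right)}} = \frac{1}{30 \cdot 275} = \frac{1}{8250}$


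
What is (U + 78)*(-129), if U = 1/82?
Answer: -825213/82 ≈ -10064.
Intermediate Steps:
U = 1/82 ≈ 0.012195
(U + 78)*(-129) = (1/82 + 78)*(-129) = (6397/82)*(-129) = -825213/82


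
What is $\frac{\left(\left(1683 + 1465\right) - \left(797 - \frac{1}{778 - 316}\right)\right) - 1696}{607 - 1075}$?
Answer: $- \frac{302611}{216216} \approx -1.3996$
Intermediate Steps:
$\frac{\left(\left(1683 + 1465\right) - \left(797 - \frac{1}{778 - 316}\right)\right) - 1696}{607 - 1075} = \frac{\left(3148 - \left(797 - \frac{1}{462}\right)\right) - 1696}{-468} = \left(\left(3148 + \left(-797 + \frac{1}{462}\right)\right) - 1696\right) \left(- \frac{1}{468}\right) = \left(\left(3148 - \frac{368213}{462}\right) - 1696\right) \left(- \frac{1}{468}\right) = \left(\frac{1086163}{462} - 1696\right) \left(- \frac{1}{468}\right) = \frac{302611}{462} \left(- \frac{1}{468}\right) = - \frac{302611}{216216}$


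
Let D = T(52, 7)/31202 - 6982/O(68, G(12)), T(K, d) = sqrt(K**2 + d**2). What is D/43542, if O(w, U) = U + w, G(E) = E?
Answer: -3491/1741680 + sqrt(2753)/1358597484 ≈ -0.0020043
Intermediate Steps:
D = -3491/40 + sqrt(2753)/31202 (D = sqrt(52**2 + 7**2)/31202 - 6982/(12 + 68) = sqrt(2704 + 49)*(1/31202) - 6982/80 = sqrt(2753)*(1/31202) - 6982*1/80 = sqrt(2753)/31202 - 3491/40 = -3491/40 + sqrt(2753)/31202 ≈ -87.273)
D/43542 = (-3491/40 + sqrt(2753)/31202)/43542 = (-3491/40 + sqrt(2753)/31202)*(1/43542) = -3491/1741680 + sqrt(2753)/1358597484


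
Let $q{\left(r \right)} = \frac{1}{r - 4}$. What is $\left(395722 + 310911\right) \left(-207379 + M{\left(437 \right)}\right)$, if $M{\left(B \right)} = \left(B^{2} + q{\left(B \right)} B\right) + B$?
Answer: $- \frac{4886983378976}{433} \approx -1.1286 \cdot 10^{10}$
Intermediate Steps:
$q{\left(r \right)} = \frac{1}{-4 + r}$
$M{\left(B \right)} = B + B^{2} + \frac{B}{-4 + B}$ ($M{\left(B \right)} = \left(B^{2} + \frac{B}{-4 + B}\right) + B = B + B^{2} + \frac{B}{-4 + B}$)
$\left(395722 + 310911\right) \left(-207379 + M{\left(437 \right)}\right) = \left(395722 + 310911\right) \left(-207379 + \frac{437 \left(1 + \left(1 + 437\right) \left(-4 + 437\right)\right)}{-4 + 437}\right) = 706633 \left(-207379 + \frac{437 \left(1 + 438 \cdot 433\right)}{433}\right) = 706633 \left(-207379 + 437 \cdot \frac{1}{433} \left(1 + 189654\right)\right) = 706633 \left(-207379 + 437 \cdot \frac{1}{433} \cdot 189655\right) = 706633 \left(-207379 + \frac{82879235}{433}\right) = 706633 \left(- \frac{6915872}{433}\right) = - \frac{4886983378976}{433}$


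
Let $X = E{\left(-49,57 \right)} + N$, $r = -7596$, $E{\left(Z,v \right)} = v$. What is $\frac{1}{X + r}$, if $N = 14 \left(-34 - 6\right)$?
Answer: $- \frac{1}{8099} \approx -0.00012347$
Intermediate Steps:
$N = -560$ ($N = 14 \left(-40\right) = -560$)
$X = -503$ ($X = 57 - 560 = -503$)
$\frac{1}{X + r} = \frac{1}{-503 - 7596} = \frac{1}{-8099} = - \frac{1}{8099}$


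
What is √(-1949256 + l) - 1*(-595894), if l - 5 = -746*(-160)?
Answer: 595894 + I*√1829891 ≈ 5.9589e+5 + 1352.7*I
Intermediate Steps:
l = 119365 (l = 5 - 746*(-160) = 5 + 119360 = 119365)
√(-1949256 + l) - 1*(-595894) = √(-1949256 + 119365) - 1*(-595894) = √(-1829891) + 595894 = I*√1829891 + 595894 = 595894 + I*√1829891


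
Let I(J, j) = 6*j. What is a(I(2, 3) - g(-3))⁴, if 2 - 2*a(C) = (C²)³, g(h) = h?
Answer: 54108193330226421496643883709921/16 ≈ 3.3818e+30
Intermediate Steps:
a(C) = 1 - C⁶/2
a(I(2, 3) - g(-3))⁴ = (1 - (6*3 - 1*(-3))⁶/2)⁴ = (1 - (18 + 3)⁶/2)⁴ = (1 - ½*21⁶)⁴ = (1 - ½*85766121)⁴ = (1 - 85766121/2)⁴ = (-85766119/2)⁴ = 54108193330226421496643883709921/16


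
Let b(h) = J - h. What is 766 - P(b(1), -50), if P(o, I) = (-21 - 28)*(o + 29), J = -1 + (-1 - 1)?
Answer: 1991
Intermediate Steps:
J = -3 (J = -1 - 2 = -3)
b(h) = -3 - h
P(o, I) = -1421 - 49*o (P(o, I) = -49*(29 + o) = -1421 - 49*o)
766 - P(b(1), -50) = 766 - (-1421 - 49*(-3 - 1*1)) = 766 - (-1421 - 49*(-3 - 1)) = 766 - (-1421 - 49*(-4)) = 766 - (-1421 + 196) = 766 - 1*(-1225) = 766 + 1225 = 1991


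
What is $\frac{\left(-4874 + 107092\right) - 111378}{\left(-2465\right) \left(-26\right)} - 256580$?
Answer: $- \frac{1644422136}{6409} \approx -2.5658 \cdot 10^{5}$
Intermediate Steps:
$\frac{\left(-4874 + 107092\right) - 111378}{\left(-2465\right) \left(-26\right)} - 256580 = \frac{102218 - 111378}{64090} - 256580 = \left(-9160\right) \frac{1}{64090} - 256580 = - \frac{916}{6409} - 256580 = - \frac{1644422136}{6409}$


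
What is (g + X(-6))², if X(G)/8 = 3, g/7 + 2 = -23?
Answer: 22801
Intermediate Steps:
g = -175 (g = -14 + 7*(-23) = -14 - 161 = -175)
X(G) = 24 (X(G) = 8*3 = 24)
(g + X(-6))² = (-175 + 24)² = (-151)² = 22801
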